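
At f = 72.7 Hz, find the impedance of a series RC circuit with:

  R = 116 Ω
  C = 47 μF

Step 1 — Angular frequency: ω = 2π·f = 2π·72.7 = 456.8 rad/s.
Step 2 — Component impedances:
  R: Z = R = 116 Ω
  C: Z = 1/(jωC) = -j/(ω·C) = 0 - j46.58 Ω
Step 3 — Series combination: Z_total = R + C = 116 - j46.58 Ω = 125∠-21.9° Ω.

Z = 116 - j46.58 Ω = 125∠-21.9° Ω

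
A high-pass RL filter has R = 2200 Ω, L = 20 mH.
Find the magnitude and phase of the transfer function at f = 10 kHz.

Step 1 — Angular frequency: ω = 2π·1e+04 = 6.283e+04 rad/s.
Step 2 — Transfer function: H(jω) = jωL/(R + jωL).
Step 3 — Numerator jωL = j·1257; denominator R + jωL = 2200 + j1257.
Step 4 — H = 0.246 + j0.4307.
Step 5 — Magnitude: |H| = 0.496 (-6.1 dB); phase: φ = 60.3°.

|H| = 0.496 (-6.1 dB), φ = 60.3°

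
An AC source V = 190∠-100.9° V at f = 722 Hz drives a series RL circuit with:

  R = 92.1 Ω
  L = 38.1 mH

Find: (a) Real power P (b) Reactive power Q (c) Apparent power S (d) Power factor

Step 1 — Angular frequency: ω = 2π·f = 2π·722 = 4536 rad/s.
Step 2 — Component impedances:
  R: Z = R = 92.1 Ω
  L: Z = jωL = j·4536·0.0381 = 0 + j172.8 Ω
Step 3 — Series combination: Z_total = R + L = 92.1 + j172.8 Ω = 195.8∠61.9° Ω.
Step 4 — Source phasor: V = 190∠-100.9° V = -35.93 - j186.6 V.
Step 5 — Current: I = V / Z = -0.927 - j0.2861 A = 0.9701∠-162.8° A.
Step 6 — Complex power: S = V·I* = 86.68 + j162.7 VA.
Step 7 — Real power: P = Re(S) = 86.68 W.
Step 8 — Reactive power: Q = Im(S) = 162.7 VAR.
Step 9 — Apparent power: |S| = 184.3 VA.
Step 10 — Power factor: PF = P/|S| = 0.4703 (lagging).

(a) P = 86.68 W  (b) Q = 162.7 VAR  (c) S = 184.3 VA  (d) PF = 0.4703 (lagging)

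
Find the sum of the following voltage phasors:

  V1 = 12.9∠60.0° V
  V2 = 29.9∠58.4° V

Step 1 — Convert each phasor to rectangular form:
  V1 = 12.9·(cos(60.0°) + j·sin(60.0°)) = 6.45 + j11.17 V
  V2 = 29.9·(cos(58.4°) + j·sin(58.4°)) = 15.67 + j25.47 V
Step 2 — Sum components: V_total = 22.12 + j36.64 V.
Step 3 — Convert to polar: |V_total| = 42.8 V, ∠V_total = 58.9°.

V_total = 42.8∠58.9° V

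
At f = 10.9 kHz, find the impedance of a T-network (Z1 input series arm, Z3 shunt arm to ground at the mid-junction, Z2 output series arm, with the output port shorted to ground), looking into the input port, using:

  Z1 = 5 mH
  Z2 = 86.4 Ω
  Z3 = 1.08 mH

Step 1 — Angular frequency: ω = 2π·f = 2π·1.09e+04 = 6.849e+04 rad/s.
Step 2 — Component impedances:
  Z1: Z = jωL = j·6.849e+04·0.005 = 0 + j342.4 Ω
  Z2: Z = R = 86.4 Ω
  Z3: Z = jωL = j·6.849e+04·0.00108 = 0 + j73.97 Ω
Step 3 — With the output port shorted to ground, the output series arm Z2 runs from the junction to ground; the shunt arm Z3 also runs from the junction to ground. They appear in parallel: Z3 || Z2 = 36.54 + j42.68 Ω.
Step 4 — Series with input arm Z1: Z_in = Z1 + (Z3 || Z2) = 36.54 + j385.1 Ω = 386.8∠84.6° Ω.

Z = 36.54 + j385.1 Ω = 386.8∠84.6° Ω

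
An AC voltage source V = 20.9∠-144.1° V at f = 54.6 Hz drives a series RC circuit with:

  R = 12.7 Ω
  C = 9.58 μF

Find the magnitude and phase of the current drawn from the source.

Step 1 — Angular frequency: ω = 2π·f = 2π·54.6 = 343.1 rad/s.
Step 2 — Component impedances:
  R: Z = R = 12.7 Ω
  C: Z = 1/(jωC) = -j/(ω·C) = 0 - j304.3 Ω
Step 3 — Series combination: Z_total = R + C = 12.7 - j304.3 Ω = 304.5∠-87.6° Ω.
Step 4 — Source phasor: V = 20.9∠-144.1° V = -16.93 - j12.26 V.
Step 5 — Ohm's law: I = V / Z_total = (-16.93 - j12.26) / (12.7 - j304.3) = 0.03789 - j0.05722 A.
Step 6 — Convert to polar: |I| = 0.06863 A, ∠I = -56.5°.

I = 0.06863∠-56.5° A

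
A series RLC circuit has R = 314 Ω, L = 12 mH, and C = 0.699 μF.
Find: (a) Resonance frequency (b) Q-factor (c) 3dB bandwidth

Step 1 — Resonance condition Im(Z)=0 gives ω₀ = 1/√(LC).
Step 2 — ω₀ = 1/√(0.012·6.99e-07) = 1.092e+04 rad/s.
Step 3 — f₀ = ω₀/(2π) = 1738 Hz.
Step 4 — Series Q: Q = ω₀L/R = 1.092e+04·0.012/314 = 0.4173.
Step 5 — 3dB bandwidth: Δω = ω₀/Q = 2.617e+04 rad/s; BW = Δω/(2π) = 4165 Hz.

(a) f₀ = 1738 Hz  (b) Q = 0.4173  (c) BW = 4165 Hz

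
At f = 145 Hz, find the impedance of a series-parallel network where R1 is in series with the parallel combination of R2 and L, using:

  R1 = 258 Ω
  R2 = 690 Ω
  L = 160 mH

Step 1 — Angular frequency: ω = 2π·f = 2π·145 = 911.1 rad/s.
Step 2 — Component impedances:
  R1: Z = R = 258 Ω
  R2: Z = R = 690 Ω
  L: Z = jωL = j·911.1·0.16 = 0 + j145.8 Ω
Step 3 — Parallel branch: R2 || L = 1/(1/R2 + 1/L) = 29.48 + j139.5 Ω.
Step 4 — Series with R1: Z_total = R1 + (R2 || L) = 287.5 + j139.5 Ω = 319.6∠25.9° Ω.

Z = 287.5 + j139.5 Ω = 319.6∠25.9° Ω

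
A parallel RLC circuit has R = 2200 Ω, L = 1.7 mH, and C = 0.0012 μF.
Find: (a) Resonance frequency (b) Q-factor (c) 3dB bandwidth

Step 1 — Resonance: ω₀ = 1/√(LC) = 1/√(0.0017·1.2e-09) = 7.001e+05 rad/s.
Step 2 — f₀ = ω₀/(2π) = 1.114e+05 Hz.
Step 3 — Parallel Q: Q = R/(ω₀L) = 2200/(7.001e+05·0.0017) = 1.848.
Step 4 — Bandwidth: Δω = ω₀/Q = 3.788e+05 rad/s; BW = Δω/(2π) = 6.029e+04 Hz.

(a) f₀ = 1.114e+05 Hz  (b) Q = 1.848  (c) BW = 6.029e+04 Hz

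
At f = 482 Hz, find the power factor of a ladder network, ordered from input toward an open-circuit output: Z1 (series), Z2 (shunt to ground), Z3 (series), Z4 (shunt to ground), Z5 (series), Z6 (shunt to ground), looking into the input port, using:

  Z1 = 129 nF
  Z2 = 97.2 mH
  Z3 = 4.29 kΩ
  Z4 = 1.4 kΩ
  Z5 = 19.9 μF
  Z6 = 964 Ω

Step 1 — Angular frequency: ω = 2π·f = 2π·482 = 3028 rad/s.
Step 2 — Component impedances:
  Z1: Z = 1/(jωC) = -j/(ω·C) = 0 - j2560 Ω
  Z2: Z = jωL = j·3028·0.0972 = 0 + j294.4 Ω
  Z3: Z = R = 4290 Ω
  Z4: Z = R = 1400 Ω
  Z5: Z = 1/(jωC) = -j/(ω·C) = 0 - j16.59 Ω
  Z6: Z = R = 964 Ω
Step 3 — Ladder network (open output): work backward from the far end, alternating series and parallel combinations. Z_in = 17.76 - j2266 Ω = 2266∠-89.6° Ω.
Step 4 — Power factor: PF = cos(φ) = Re(Z)/|Z| = 17.76/2266 = 0.007838.
Step 5 — Type: Im(Z) = -2266 ⇒ leading (phase φ = -89.6°).

PF = 0.007838 (leading, φ = -89.6°)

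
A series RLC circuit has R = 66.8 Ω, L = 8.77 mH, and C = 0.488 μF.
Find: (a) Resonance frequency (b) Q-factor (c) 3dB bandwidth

Step 1 — Resonance: ω₀ = 1/√(LC) = 1/√(0.00877·4.88e-07) = 1.529e+04 rad/s.
Step 2 — f₀ = ω₀/(2π) = 2433 Hz.
Step 3 — Series Q: Q = ω₀L/R = 1.529e+04·0.00877/66.8 = 2.007.
Step 4 — Bandwidth: Δω = ω₀/Q = 7617 rad/s; BW = Δω/(2π) = 1212 Hz.

(a) f₀ = 2433 Hz  (b) Q = 2.007  (c) BW = 1212 Hz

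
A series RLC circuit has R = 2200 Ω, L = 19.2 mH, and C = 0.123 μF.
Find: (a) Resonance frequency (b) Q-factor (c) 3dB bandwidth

Step 1 — Resonance: ω₀ = 1/√(LC) = 1/√(0.0192·1.23e-07) = 2.058e+04 rad/s.
Step 2 — f₀ = ω₀/(2π) = 3275 Hz.
Step 3 — Series Q: Q = ω₀L/R = 2.058e+04·0.0192/2200 = 0.1796.
Step 4 — Bandwidth: Δω = ω₀/Q = 1.146e+05 rad/s; BW = Δω/(2π) = 1.824e+04 Hz.

(a) f₀ = 3275 Hz  (b) Q = 0.1796  (c) BW = 1.824e+04 Hz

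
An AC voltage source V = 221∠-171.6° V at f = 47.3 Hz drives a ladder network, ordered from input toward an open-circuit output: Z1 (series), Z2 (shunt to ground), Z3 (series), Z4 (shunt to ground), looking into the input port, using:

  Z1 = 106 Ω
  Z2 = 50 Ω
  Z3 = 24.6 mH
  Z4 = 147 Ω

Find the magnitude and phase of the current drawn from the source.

Step 1 — Angular frequency: ω = 2π·f = 2π·47.3 = 297.2 rad/s.
Step 2 — Component impedances:
  Z1: Z = R = 106 Ω
  Z2: Z = R = 50 Ω
  Z3: Z = jωL = j·297.2·0.0246 = 0 + j7.311 Ω
  Z4: Z = R = 147 Ω
Step 3 — Ladder network (open output): work backward from the far end, alternating series and parallel combinations. Z_in = 143.3 + j0.4703 Ω = 143.3∠0.2° Ω.
Step 4 — Source phasor: V = 221∠-171.6° V = -218.6 - j32.28 V.
Step 5 — Ohm's law: I = V / Z_total = (-218.6 - j32.28) / (143.3 + j0.4703) = -1.526 - j0.2202 A.
Step 6 — Convert to polar: |I| = 1.542 A, ∠I = -171.8°.

I = 1.542∠-171.8° A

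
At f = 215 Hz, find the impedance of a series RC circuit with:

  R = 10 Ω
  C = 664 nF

Step 1 — Angular frequency: ω = 2π·f = 2π·215 = 1351 rad/s.
Step 2 — Component impedances:
  R: Z = R = 10 Ω
  C: Z = 1/(jωC) = -j/(ω·C) = 0 - j1115 Ω
Step 3 — Series combination: Z_total = R + C = 10 - j1115 Ω = 1115∠-89.5° Ω.

Z = 10 - j1115 Ω = 1115∠-89.5° Ω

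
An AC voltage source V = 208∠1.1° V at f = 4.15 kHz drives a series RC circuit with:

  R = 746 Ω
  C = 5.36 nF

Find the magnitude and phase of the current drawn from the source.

Step 1 — Angular frequency: ω = 2π·f = 2π·4150 = 2.608e+04 rad/s.
Step 2 — Component impedances:
  R: Z = R = 746 Ω
  C: Z = 1/(jωC) = -j/(ω·C) = 0 - j7155 Ω
Step 3 — Series combination: Z_total = R + C = 746 - j7155 Ω = 7194∠-84.0° Ω.
Step 4 — Source phasor: V = 208∠1.1° V = 208 + j3.993 V.
Step 5 — Ohm's law: I = V / Z_total = (208 + j3.993) / (746 - j7155) = 0.002446 + j0.02881 A.
Step 6 — Convert to polar: |I| = 0.02891 A, ∠I = 85.1°.

I = 0.02891∠85.1° A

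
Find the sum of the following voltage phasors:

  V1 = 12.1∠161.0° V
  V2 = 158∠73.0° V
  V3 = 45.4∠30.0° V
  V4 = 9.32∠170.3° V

Step 1 — Convert each phasor to rectangular form:
  V1 = 12.1·(cos(161.0°) + j·sin(161.0°)) = -11.44 + j3.939 V
  V2 = 158·(cos(73.0°) + j·sin(73.0°)) = 46.19 + j151.1 V
  V3 = 45.4·(cos(30.0°) + j·sin(30.0°)) = 39.32 + j22.7 V
  V4 = 9.32·(cos(170.3°) + j·sin(170.3°)) = -9.187 + j1.57 V
Step 2 — Sum components: V_total = 64.88 + j179.3 V.
Step 3 — Convert to polar: |V_total| = 190.7 V, ∠V_total = 70.1°.

V_total = 190.7∠70.1° V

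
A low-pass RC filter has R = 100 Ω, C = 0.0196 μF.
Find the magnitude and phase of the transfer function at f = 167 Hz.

Step 1 — Angular frequency: ω = 2π·167 = 1049 rad/s.
Step 2 — Transfer function: H(jω) = 1/(1 + jωRC).
Step 3 — Denominator: 1 + jωRC = 1 + j·1049·100·1.96e-08 = 1 + j0.002057.
Step 4 — H = 1 - j0.002057.
Step 5 — Magnitude: |H| = 1 (-0.0 dB); phase: φ = -0.1°.

|H| = 1 (-0.0 dB), φ = -0.1°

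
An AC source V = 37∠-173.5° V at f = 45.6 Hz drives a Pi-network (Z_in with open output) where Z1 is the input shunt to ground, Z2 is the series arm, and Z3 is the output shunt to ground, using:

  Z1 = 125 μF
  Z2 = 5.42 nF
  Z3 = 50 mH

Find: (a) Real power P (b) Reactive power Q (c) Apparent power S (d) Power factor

Step 1 — Angular frequency: ω = 2π·f = 2π·45.6 = 286.5 rad/s.
Step 2 — Component impedances:
  Z1: Z = 1/(jωC) = -j/(ω·C) = 0 - j27.92 Ω
  Z2: Z = 1/(jωC) = -j/(ω·C) = 0 - j6.44e+05 Ω
  Z3: Z = jωL = j·286.5·0.05 = 0 + j14.33 Ω
Step 3 — With open output, the series arm Z2 and the output shunt Z3 appear in series to ground: Z2 + Z3 = 0 - j6.439e+05 Ω.
Step 4 — Parallel with input shunt Z1: Z_in = Z1 || (Z2 + Z3) = 0 - j27.92 Ω = 27.92∠-90.0° Ω.
Step 5 — Source phasor: V = 37∠-173.5° V = -36.76 - j4.189 V.
Step 6 — Current: I = V / Z = 0.15 - j1.317 A = 1.325∠-83.5° A.
Step 7 — Complex power: S = V·I* = 0 - j49.03 VA.
Step 8 — Real power: P = Re(S) = 0 W.
Step 9 — Reactive power: Q = Im(S) = -49.03 VAR.
Step 10 — Apparent power: |S| = 49.03 VA.
Step 11 — Power factor: PF = P/|S| = 0 (leading).

(a) P = 0 W  (b) Q = -49.03 VAR  (c) S = 49.03 VA  (d) PF = 0 (leading)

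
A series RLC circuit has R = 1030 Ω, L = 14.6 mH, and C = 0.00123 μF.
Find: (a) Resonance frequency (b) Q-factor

Step 1 — Resonance condition Im(Z)=0 gives ω₀ = 1/√(LC).
Step 2 — ω₀ = 1/√(0.0146·1.23e-09) = 2.36e+05 rad/s.
Step 3 — f₀ = ω₀/(2π) = 3.756e+04 Hz.
Step 4 — Series Q: Q = ω₀L/R = 2.36e+05·0.0146/1030 = 3.345.

(a) f₀ = 3.756e+04 Hz  (b) Q = 3.345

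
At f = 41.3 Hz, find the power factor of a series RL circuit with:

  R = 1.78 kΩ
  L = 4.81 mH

Step 1 — Angular frequency: ω = 2π·f = 2π·41.3 = 259.5 rad/s.
Step 2 — Component impedances:
  R: Z = R = 1780 Ω
  L: Z = jωL = j·259.5·0.00481 = 0 + j1.248 Ω
Step 3 — Series combination: Z_total = R + L = 1780 + j1.248 Ω = 1780∠0.0° Ω.
Step 4 — Power factor: PF = cos(φ) = Re(Z)/|Z| = 1780/1780 = 1.
Step 5 — Type: Im(Z) = 1.248 ⇒ lagging (phase φ = 0.0°).

PF = 1 (lagging, φ = 0.0°)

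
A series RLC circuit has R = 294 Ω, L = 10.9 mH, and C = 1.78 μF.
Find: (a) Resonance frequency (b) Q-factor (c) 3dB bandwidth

Step 1 — Resonance condition Im(Z)=0 gives ω₀ = 1/√(LC).
Step 2 — ω₀ = 1/√(0.0109·1.78e-06) = 7179 rad/s.
Step 3 — f₀ = ω₀/(2π) = 1143 Hz.
Step 4 — Series Q: Q = ω₀L/R = 7179·0.0109/294 = 0.2662.
Step 5 — 3dB bandwidth: Δω = ω₀/Q = 2.697e+04 rad/s; BW = Δω/(2π) = 4293 Hz.

(a) f₀ = 1143 Hz  (b) Q = 0.2662  (c) BW = 4293 Hz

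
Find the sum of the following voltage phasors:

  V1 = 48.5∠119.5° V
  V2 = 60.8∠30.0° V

Step 1 — Convert each phasor to rectangular form:
  V1 = 48.5·(cos(119.5°) + j·sin(119.5°)) = -23.88 + j42.21 V
  V2 = 60.8·(cos(30.0°) + j·sin(30.0°)) = 52.65 + j30.4 V
Step 2 — Sum components: V_total = 28.77 + j72.61 V.
Step 3 — Convert to polar: |V_total| = 78.1 V, ∠V_total = 68.4°.

V_total = 78.1∠68.4° V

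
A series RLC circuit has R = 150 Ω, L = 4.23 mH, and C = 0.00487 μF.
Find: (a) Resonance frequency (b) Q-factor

Step 1 — Resonance condition Im(Z)=0 gives ω₀ = 1/√(LC).
Step 2 — ω₀ = 1/√(0.00423·4.87e-09) = 2.203e+05 rad/s.
Step 3 — f₀ = ω₀/(2π) = 3.507e+04 Hz.
Step 4 — Series Q: Q = ω₀L/R = 2.203e+05·0.00423/150 = 6.213.

(a) f₀ = 3.507e+04 Hz  (b) Q = 6.213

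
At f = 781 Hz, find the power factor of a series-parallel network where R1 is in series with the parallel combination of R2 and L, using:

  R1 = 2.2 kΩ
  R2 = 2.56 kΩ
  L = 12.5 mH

Step 1 — Angular frequency: ω = 2π·f = 2π·781 = 4907 rad/s.
Step 2 — Component impedances:
  R1: Z = R = 2200 Ω
  R2: Z = R = 2560 Ω
  L: Z = jωL = j·4907·0.0125 = 0 + j61.34 Ω
Step 3 — Parallel branch: R2 || L = 1/(1/R2 + 1/L) = 1.469 + j61.3 Ω.
Step 4 — Series with R1: Z_total = R1 + (R2 || L) = 2201 + j61.3 Ω = 2202∠1.6° Ω.
Step 5 — Power factor: PF = cos(φ) = Re(Z)/|Z| = 2201.5/2202.3 = 0.9996.
Step 6 — Type: Im(Z) = 61.3 ⇒ lagging (phase φ = 1.6°).

PF = 0.9996 (lagging, φ = 1.6°)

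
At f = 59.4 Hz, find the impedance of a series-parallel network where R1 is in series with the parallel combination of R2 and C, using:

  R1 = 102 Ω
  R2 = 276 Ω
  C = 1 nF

Step 1 — Angular frequency: ω = 2π·f = 2π·59.4 = 373.2 rad/s.
Step 2 — Component impedances:
  R1: Z = R = 102 Ω
  R2: Z = R = 276 Ω
  C: Z = 1/(jωC) = -j/(ω·C) = 0 - j2.679e+06 Ω
Step 3 — Parallel branch: R2 || C = 1/(1/R2 + 1/C) = 276 - j0.02843 Ω.
Step 4 — Series with R1: Z_total = R1 + (R2 || C) = 378 - j0.02843 Ω = 378∠-0.0° Ω.

Z = 378 - j0.02843 Ω = 378∠-0.0° Ω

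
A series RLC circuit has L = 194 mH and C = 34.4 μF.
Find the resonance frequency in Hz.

Step 1 — Resonance condition Im(Z)=0 gives ω₀ = 1/√(LC).
Step 2 — ω₀ = 1/√(0.194·3.44e-05) = 387.1 rad/s.
Step 3 — f₀ = ω₀/(2π) = 61.61 Hz.

f₀ = 61.61 Hz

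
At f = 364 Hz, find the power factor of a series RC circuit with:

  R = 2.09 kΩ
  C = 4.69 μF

Step 1 — Angular frequency: ω = 2π·f = 2π·364 = 2287 rad/s.
Step 2 — Component impedances:
  R: Z = R = 2090 Ω
  C: Z = 1/(jωC) = -j/(ω·C) = 0 - j93.23 Ω
Step 3 — Series combination: Z_total = R + C = 2090 - j93.23 Ω = 2092∠-2.6° Ω.
Step 4 — Power factor: PF = cos(φ) = Re(Z)/|Z| = 2090/2092 = 0.999.
Step 5 — Type: Im(Z) = -93.23 ⇒ leading (phase φ = -2.6°).

PF = 0.999 (leading, φ = -2.6°)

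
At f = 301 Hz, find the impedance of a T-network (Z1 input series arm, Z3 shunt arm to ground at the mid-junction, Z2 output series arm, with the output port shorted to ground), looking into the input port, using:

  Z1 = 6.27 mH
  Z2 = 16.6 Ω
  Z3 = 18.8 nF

Step 1 — Angular frequency: ω = 2π·f = 2π·301 = 1891 rad/s.
Step 2 — Component impedances:
  Z1: Z = jωL = j·1891·0.00627 = 0 + j11.86 Ω
  Z2: Z = R = 16.6 Ω
  Z3: Z = 1/(jωC) = -j/(ω·C) = 0 - j2.813e+04 Ω
Step 3 — With the output port shorted to ground, the output series arm Z2 runs from the junction to ground; the shunt arm Z3 also runs from the junction to ground. They appear in parallel: Z3 || Z2 = 16.6 - j0.009798 Ω.
Step 4 — Series with input arm Z1: Z_in = Z1 + (Z3 || Z2) = 16.6 + j11.85 Ω = 20.39∠35.5° Ω.

Z = 16.6 + j11.85 Ω = 20.39∠35.5° Ω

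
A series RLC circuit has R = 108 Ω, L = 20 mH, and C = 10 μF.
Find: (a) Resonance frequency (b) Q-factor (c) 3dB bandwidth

Step 1 — Resonance condition Im(Z)=0 gives ω₀ = 1/√(LC).
Step 2 — ω₀ = 1/√(0.02·1e-05) = 2236 rad/s.
Step 3 — f₀ = ω₀/(2π) = 355.9 Hz.
Step 4 — Series Q: Q = ω₀L/R = 2236·0.02/108 = 0.4141.
Step 5 — 3dB bandwidth: Δω = ω₀/Q = 5400 rad/s; BW = Δω/(2π) = 859.4 Hz.

(a) f₀ = 355.9 Hz  (b) Q = 0.4141  (c) BW = 859.4 Hz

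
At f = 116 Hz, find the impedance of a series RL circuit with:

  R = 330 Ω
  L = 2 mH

Step 1 — Angular frequency: ω = 2π·f = 2π·116 = 728.8 rad/s.
Step 2 — Component impedances:
  R: Z = R = 330 Ω
  L: Z = jωL = j·728.8·0.002 = 0 + j1.458 Ω
Step 3 — Series combination: Z_total = R + L = 330 + j1.458 Ω = 330∠0.3° Ω.

Z = 330 + j1.458 Ω = 330∠0.3° Ω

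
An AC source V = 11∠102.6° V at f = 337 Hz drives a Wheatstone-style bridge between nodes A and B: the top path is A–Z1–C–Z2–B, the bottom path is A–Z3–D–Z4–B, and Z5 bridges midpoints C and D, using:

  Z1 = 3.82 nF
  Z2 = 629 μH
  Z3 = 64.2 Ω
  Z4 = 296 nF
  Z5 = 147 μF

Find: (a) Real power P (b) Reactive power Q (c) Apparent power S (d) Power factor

Step 1 — Angular frequency: ω = 2π·f = 2π·337 = 2117 rad/s.
Step 2 — Component impedances:
  Z1: Z = 1/(jωC) = -j/(ω·C) = 0 - j1.236e+05 Ω
  Z2: Z = jωL = j·2117·0.000629 = 0 + j1.332 Ω
  Z3: Z = R = 64.2 Ω
  Z4: Z = 1/(jωC) = -j/(ω·C) = 0 - j1596 Ω
  Z5: Z = 1/(jωC) = -j/(ω·C) = 0 - j3.213 Ω
Step 3 — Bridge requires nodal analysis (the Z5 bridge couples midpoints C and D, so the two paths cannot be reduced to a simple series/parallel combination). Setting node B to ground and injecting 1 A at node A, the 3-node admittance system at A, C, D solves to V_A = Z_AB = 64.2 - j1.912 Ω = 64.23∠-1.7° Ω.
Step 4 — Source phasor: V = 11∠102.6° V = -2.4 + j10.74 V.
Step 5 — Current: I = V / Z = -0.04232 + j0.166 A = 0.1713∠104.3° A.
Step 6 — Complex power: S = V·I* = 1.883 - j0.05608 VA.
Step 7 — Real power: P = Re(S) = 1.883 W.
Step 8 — Reactive power: Q = Im(S) = -0.05608 VAR.
Step 9 — Apparent power: |S| = 1.884 VA.
Step 10 — Power factor: PF = P/|S| = 0.9996 (leading).

(a) P = 1.883 W  (b) Q = -0.05608 VAR  (c) S = 1.884 VA  (d) PF = 0.9996 (leading)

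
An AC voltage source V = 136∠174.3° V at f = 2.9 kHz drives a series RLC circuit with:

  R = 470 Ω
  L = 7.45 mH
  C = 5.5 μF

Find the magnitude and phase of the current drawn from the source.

Step 1 — Angular frequency: ω = 2π·f = 2π·2900 = 1.822e+04 rad/s.
Step 2 — Component impedances:
  R: Z = R = 470 Ω
  L: Z = jωL = j·1.822e+04·0.00745 = 0 + j135.7 Ω
  C: Z = 1/(jωC) = -j/(ω·C) = 0 - j9.978 Ω
Step 3 — Series combination: Z_total = R + L + C = 470 + j125.8 Ω = 486.5∠15.0° Ω.
Step 4 — Source phasor: V = 136∠174.3° V = -135.3 + j13.51 V.
Step 5 — Ohm's law: I = V / Z_total = (-135.3 + j13.51) / (470 + j125.8) = -0.2615 + j0.09872 A.
Step 6 — Convert to polar: |I| = 0.2795 A, ∠I = 159.3°.

I = 0.2795∠159.3° A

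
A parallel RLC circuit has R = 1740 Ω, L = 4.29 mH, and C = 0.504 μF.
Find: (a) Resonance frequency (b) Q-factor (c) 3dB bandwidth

Step 1 — Resonance: ω₀ = 1/√(LC) = 1/√(0.00429·5.04e-07) = 2.151e+04 rad/s.
Step 2 — f₀ = ω₀/(2π) = 3423 Hz.
Step 3 — Parallel Q: Q = R/(ω₀L) = 1740/(2.151e+04·0.00429) = 18.86.
Step 4 — Bandwidth: Δω = ω₀/Q = 1140 rad/s; BW = Δω/(2π) = 181.5 Hz.

(a) f₀ = 3423 Hz  (b) Q = 18.86  (c) BW = 181.5 Hz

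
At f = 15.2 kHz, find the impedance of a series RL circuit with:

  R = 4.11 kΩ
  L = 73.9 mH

Step 1 — Angular frequency: ω = 2π·f = 2π·1.52e+04 = 9.55e+04 rad/s.
Step 2 — Component impedances:
  R: Z = R = 4110 Ω
  L: Z = jωL = j·9.55e+04·0.0739 = 0 + j7058 Ω
Step 3 — Series combination: Z_total = R + L = 4110 + j7058 Ω = 8167∠59.8° Ω.

Z = 4110 + j7058 Ω = 8167∠59.8° Ω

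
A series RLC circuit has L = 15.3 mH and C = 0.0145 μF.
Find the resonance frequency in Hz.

Step 1 — Resonance condition Im(Z)=0 gives ω₀ = 1/√(LC).
Step 2 — ω₀ = 1/√(0.0153·1.45e-08) = 6.714e+04 rad/s.
Step 3 — f₀ = ω₀/(2π) = 1.069e+04 Hz.

f₀ = 1.069e+04 Hz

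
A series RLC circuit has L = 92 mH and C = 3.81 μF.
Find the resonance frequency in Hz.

Step 1 — Resonance condition Im(Z)=0 gives ω₀ = 1/√(LC).
Step 2 — ω₀ = 1/√(0.092·3.81e-06) = 1689 rad/s.
Step 3 — f₀ = ω₀/(2π) = 268.8 Hz.

f₀ = 268.8 Hz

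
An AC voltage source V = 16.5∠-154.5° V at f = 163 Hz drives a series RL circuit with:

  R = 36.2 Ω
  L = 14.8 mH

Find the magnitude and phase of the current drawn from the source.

Step 1 — Angular frequency: ω = 2π·f = 2π·163 = 1024 rad/s.
Step 2 — Component impedances:
  R: Z = R = 36.2 Ω
  L: Z = jωL = j·1024·0.0148 = 0 + j15.16 Ω
Step 3 — Series combination: Z_total = R + L = 36.2 + j15.16 Ω = 39.25∠22.7° Ω.
Step 4 — Source phasor: V = 16.5∠-154.5° V = -14.89 - j7.103 V.
Step 5 — Ohm's law: I = V / Z_total = (-14.89 - j7.103) / (36.2 + j15.16) = -0.4199 - j0.02039 A.
Step 6 — Convert to polar: |I| = 0.4204 A, ∠I = -177.2°.

I = 0.4204∠-177.2° A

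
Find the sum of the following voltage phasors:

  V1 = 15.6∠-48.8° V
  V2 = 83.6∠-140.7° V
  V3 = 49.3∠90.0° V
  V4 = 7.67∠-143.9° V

Step 1 — Convert each phasor to rectangular form:
  V1 = 15.6·(cos(-48.8°) + j·sin(-48.8°)) = 10.28 - j11.74 V
  V2 = 83.6·(cos(-140.7°) + j·sin(-140.7°)) = -64.69 - j52.95 V
  V3 = 49.3·(cos(90.0°) + j·sin(90.0°)) = 0 + j49.3 V
  V4 = 7.67·(cos(-143.9°) + j·sin(-143.9°)) = -6.197 - j4.519 V
Step 2 — Sum components: V_total = -60.61 - j19.91 V.
Step 3 — Convert to polar: |V_total| = 63.8 V, ∠V_total = -161.8°.

V_total = 63.8∠-161.8° V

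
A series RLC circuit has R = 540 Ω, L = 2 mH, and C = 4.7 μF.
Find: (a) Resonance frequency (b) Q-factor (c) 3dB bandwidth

Step 1 — Resonance: ω₀ = 1/√(LC) = 1/√(0.002·4.7e-06) = 1.031e+04 rad/s.
Step 2 — f₀ = ω₀/(2π) = 1642 Hz.
Step 3 — Series Q: Q = ω₀L/R = 1.031e+04·0.002/540 = 0.0382.
Step 4 — Bandwidth: Δω = ω₀/Q = 2.7e+05 rad/s; BW = Δω/(2π) = 4.297e+04 Hz.

(a) f₀ = 1642 Hz  (b) Q = 0.0382  (c) BW = 4.297e+04 Hz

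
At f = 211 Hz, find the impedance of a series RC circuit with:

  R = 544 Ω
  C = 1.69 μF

Step 1 — Angular frequency: ω = 2π·f = 2π·211 = 1326 rad/s.
Step 2 — Component impedances:
  R: Z = R = 544 Ω
  C: Z = 1/(jωC) = -j/(ω·C) = 0 - j446.3 Ω
Step 3 — Series combination: Z_total = R + C = 544 - j446.3 Ω = 703.7∠-39.4° Ω.

Z = 544 - j446.3 Ω = 703.7∠-39.4° Ω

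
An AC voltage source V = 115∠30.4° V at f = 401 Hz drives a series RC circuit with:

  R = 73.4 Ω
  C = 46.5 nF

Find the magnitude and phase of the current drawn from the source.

Step 1 — Angular frequency: ω = 2π·f = 2π·401 = 2520 rad/s.
Step 2 — Component impedances:
  R: Z = R = 73.4 Ω
  C: Z = 1/(jωC) = -j/(ω·C) = 0 - j8535 Ω
Step 3 — Series combination: Z_total = R + C = 73.4 - j8535 Ω = 8536∠-89.5° Ω.
Step 4 — Source phasor: V = 115∠30.4° V = 99.19 + j58.19 V.
Step 5 — Ohm's law: I = V / Z_total = (99.19 + j58.19) / (73.4 - j8535) = -0.006718 + j0.01168 A.
Step 6 — Convert to polar: |I| = 0.01347 A, ∠I = 119.9°.

I = 0.01347∠119.9° A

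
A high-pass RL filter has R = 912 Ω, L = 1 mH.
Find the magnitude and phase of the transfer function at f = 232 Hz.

Step 1 — Angular frequency: ω = 2π·232 = 1458 rad/s.
Step 2 — Transfer function: H(jω) = jωL/(R + jωL).
Step 3 — Numerator jωL = j·1.458; denominator R + jωL = 912 + j1.458.
Step 4 — H = 2.555e-06 + j0.001598.
Step 5 — Magnitude: |H| = 0.001598 (-55.9 dB); phase: φ = 89.9°.

|H| = 0.001598 (-55.9 dB), φ = 89.9°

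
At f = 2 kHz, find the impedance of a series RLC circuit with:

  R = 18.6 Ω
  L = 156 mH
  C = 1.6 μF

Step 1 — Angular frequency: ω = 2π·f = 2π·2000 = 1.257e+04 rad/s.
Step 2 — Component impedances:
  R: Z = R = 18.6 Ω
  L: Z = jωL = j·1.257e+04·0.156 = 0 + j1960 Ω
  C: Z = 1/(jωC) = -j/(ω·C) = 0 - j49.74 Ω
Step 3 — Series combination: Z_total = R + L + C = 18.6 + j1911 Ω = 1911∠89.4° Ω.

Z = 18.6 + j1911 Ω = 1911∠89.4° Ω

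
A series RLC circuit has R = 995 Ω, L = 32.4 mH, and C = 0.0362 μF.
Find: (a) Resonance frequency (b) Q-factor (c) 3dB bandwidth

Step 1 — Resonance condition Im(Z)=0 gives ω₀ = 1/√(LC).
Step 2 — ω₀ = 1/√(0.0324·3.62e-08) = 2.92e+04 rad/s.
Step 3 — f₀ = ω₀/(2π) = 4647 Hz.
Step 4 — Series Q: Q = ω₀L/R = 2.92e+04·0.0324/995 = 0.9508.
Step 5 — 3dB bandwidth: Δω = ω₀/Q = 3.071e+04 rad/s; BW = Δω/(2π) = 4888 Hz.

(a) f₀ = 4647 Hz  (b) Q = 0.9508  (c) BW = 4888 Hz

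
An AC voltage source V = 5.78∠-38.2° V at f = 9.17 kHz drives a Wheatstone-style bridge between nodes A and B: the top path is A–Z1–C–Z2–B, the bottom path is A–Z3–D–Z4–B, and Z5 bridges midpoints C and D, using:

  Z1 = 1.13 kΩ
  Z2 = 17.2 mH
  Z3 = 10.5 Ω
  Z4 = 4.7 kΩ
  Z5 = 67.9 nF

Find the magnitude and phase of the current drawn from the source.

Step 1 — Angular frequency: ω = 2π·f = 2π·9170 = 5.762e+04 rad/s.
Step 2 — Component impedances:
  Z1: Z = R = 1130 Ω
  Z2: Z = jωL = j·5.762e+04·0.0172 = 0 + j991 Ω
  Z3: Z = R = 10.5 Ω
  Z4: Z = R = 4700 Ω
  Z5: Z = 1/(jωC) = -j/(ω·C) = 0 - j255.6 Ω
Step 3 — Bridge requires nodal analysis (the Z5 bridge couples midpoints C and D, so the two paths cannot be reduced to a simple series/parallel combination). Setting node B to ground and injecting 1 A at node A, the 3-node admittance system at A, C, D solves to V_A = Z_AB = 176.1 + j717.4 Ω = 738.7∠76.2° Ω.
Step 4 — Source phasor: V = 5.78∠-38.2° V = 4.542 - j3.574 V.
Step 5 — Ohm's law: I = V / Z_total = (4.542 - j3.574) / (176.1 + j717.4) = -0.003233 - j0.007125 A.
Step 6 — Convert to polar: |I| = 0.007825 A, ∠I = -114.4°.

I = 0.007825∠-114.4° A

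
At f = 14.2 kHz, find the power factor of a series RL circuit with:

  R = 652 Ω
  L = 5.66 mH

Step 1 — Angular frequency: ω = 2π·f = 2π·1.42e+04 = 8.922e+04 rad/s.
Step 2 — Component impedances:
  R: Z = R = 652 Ω
  L: Z = jωL = j·8.922e+04·0.00566 = 0 + j505 Ω
Step 3 — Series combination: Z_total = R + L = 652 + j505 Ω = 824.7∠37.8° Ω.
Step 4 — Power factor: PF = cos(φ) = Re(Z)/|Z| = 652/824.7 = 0.7906.
Step 5 — Type: Im(Z) = 505 ⇒ lagging (phase φ = 37.8°).

PF = 0.7906 (lagging, φ = 37.8°)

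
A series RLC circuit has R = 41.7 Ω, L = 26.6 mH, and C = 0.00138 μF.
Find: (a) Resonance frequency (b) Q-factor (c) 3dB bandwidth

Step 1 — Resonance condition Im(Z)=0 gives ω₀ = 1/√(LC).
Step 2 — ω₀ = 1/√(0.0266·1.38e-09) = 1.651e+05 rad/s.
Step 3 — f₀ = ω₀/(2π) = 2.627e+04 Hz.
Step 4 — Series Q: Q = ω₀L/R = 1.651e+05·0.0266/41.7 = 105.3.
Step 5 — 3dB bandwidth: Δω = ω₀/Q = 1568 rad/s; BW = Δω/(2π) = 249.5 Hz.

(a) f₀ = 2.627e+04 Hz  (b) Q = 105.3  (c) BW = 249.5 Hz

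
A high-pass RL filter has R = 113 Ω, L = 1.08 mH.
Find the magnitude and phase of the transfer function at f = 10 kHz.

Step 1 — Angular frequency: ω = 2π·1e+04 = 6.283e+04 rad/s.
Step 2 — Transfer function: H(jω) = jωL/(R + jωL).
Step 3 — Numerator jωL = j·67.86; denominator R + jωL = 113 + j67.86.
Step 4 — H = 0.265 + j0.4414.
Step 5 — Magnitude: |H| = 0.5148 (-5.8 dB); phase: φ = 59.0°.

|H| = 0.5148 (-5.8 dB), φ = 59.0°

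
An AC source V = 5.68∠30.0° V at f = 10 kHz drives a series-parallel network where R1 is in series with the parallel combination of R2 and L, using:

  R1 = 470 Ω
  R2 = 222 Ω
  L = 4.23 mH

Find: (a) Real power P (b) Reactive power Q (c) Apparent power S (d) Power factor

Step 1 — Angular frequency: ω = 2π·f = 2π·1e+04 = 6.283e+04 rad/s.
Step 2 — Component impedances:
  R1: Z = R = 470 Ω
  R2: Z = R = 222 Ω
  L: Z = jωL = j·6.283e+04·0.00423 = 0 + j265.8 Ω
Step 3 — Parallel branch: R2 || L = 1/(1/R2 + 1/L) = 130.8 + j109.2 Ω.
Step 4 — Series with R1: Z_total = R1 + (R2 || L) = 600.8 + j109.2 Ω = 610.6∠10.3° Ω.
Step 5 — Source phasor: V = 5.68∠30.0° V = 4.919 + j2.84 V.
Step 6 — Current: I = V / Z = 0.008758 + j0.003135 A = 0.009302∠19.7° A.
Step 7 — Complex power: S = V·I* = 0.05198 + j0.009451 VA.
Step 8 — Real power: P = Re(S) = 0.05198 W.
Step 9 — Reactive power: Q = Im(S) = 0.009451 VAR.
Step 10 — Apparent power: |S| = 0.05284 VA.
Step 11 — Power factor: PF = P/|S| = 0.9839 (lagging).

(a) P = 0.05198 W  (b) Q = 0.009451 VAR  (c) S = 0.05284 VA  (d) PF = 0.9839 (lagging)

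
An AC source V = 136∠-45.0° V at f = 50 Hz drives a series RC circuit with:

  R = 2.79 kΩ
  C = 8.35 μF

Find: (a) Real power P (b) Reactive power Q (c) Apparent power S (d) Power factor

Step 1 — Angular frequency: ω = 2π·f = 2π·50 = 314.2 rad/s.
Step 2 — Component impedances:
  R: Z = R = 2790 Ω
  C: Z = 1/(jωC) = -j/(ω·C) = 0 - j381.2 Ω
Step 3 — Series combination: Z_total = R + C = 2790 - j381.2 Ω = 2816∠-7.8° Ω.
Step 4 — Source phasor: V = 136∠-45.0° V = 96.17 - j96.17 V.
Step 5 — Current: I = V / Z = 0.03846 - j0.02921 A = 0.0483∠-37.2° A.
Step 6 — Complex power: S = V·I* = 6.508 - j0.8892 VA.
Step 7 — Real power: P = Re(S) = 6.508 W.
Step 8 — Reactive power: Q = Im(S) = -0.8892 VAR.
Step 9 — Apparent power: |S| = 6.568 VA.
Step 10 — Power factor: PF = P/|S| = 0.9908 (leading).

(a) P = 6.508 W  (b) Q = -0.8892 VAR  (c) S = 6.568 VA  (d) PF = 0.9908 (leading)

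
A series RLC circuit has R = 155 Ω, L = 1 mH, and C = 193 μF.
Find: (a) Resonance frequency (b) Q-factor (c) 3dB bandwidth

Step 1 — Resonance condition Im(Z)=0 gives ω₀ = 1/√(LC).
Step 2 — ω₀ = 1/√(0.001·0.000193) = 2276 rad/s.
Step 3 — f₀ = ω₀/(2π) = 362.3 Hz.
Step 4 — Series Q: Q = ω₀L/R = 2276·0.001/155 = 0.01469.
Step 5 — 3dB bandwidth: Δω = ω₀/Q = 1.55e+05 rad/s; BW = Δω/(2π) = 2.467e+04 Hz.

(a) f₀ = 362.3 Hz  (b) Q = 0.01469  (c) BW = 2.467e+04 Hz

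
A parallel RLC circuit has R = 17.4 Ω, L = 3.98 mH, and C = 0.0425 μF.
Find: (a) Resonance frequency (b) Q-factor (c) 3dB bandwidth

Step 1 — Resonance: ω₀ = 1/√(LC) = 1/√(0.00398·4.25e-08) = 7.689e+04 rad/s.
Step 2 — f₀ = ω₀/(2π) = 1.224e+04 Hz.
Step 3 — Parallel Q: Q = R/(ω₀L) = 17.4/(7.689e+04·0.00398) = 0.05686.
Step 4 — Bandwidth: Δω = ω₀/Q = 1.352e+06 rad/s; BW = Δω/(2π) = 2.152e+05 Hz.

(a) f₀ = 1.224e+04 Hz  (b) Q = 0.05686  (c) BW = 2.152e+05 Hz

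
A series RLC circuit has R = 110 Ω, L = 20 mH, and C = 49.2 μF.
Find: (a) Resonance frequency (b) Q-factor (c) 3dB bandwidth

Step 1 — Resonance: ω₀ = 1/√(LC) = 1/√(0.02·4.92e-05) = 1008 rad/s.
Step 2 — f₀ = ω₀/(2π) = 160.4 Hz.
Step 3 — Series Q: Q = ω₀L/R = 1008·0.02/110 = 0.1833.
Step 4 — Bandwidth: Δω = ω₀/Q = 5500 rad/s; BW = Δω/(2π) = 875.4 Hz.

(a) f₀ = 160.4 Hz  (b) Q = 0.1833  (c) BW = 875.4 Hz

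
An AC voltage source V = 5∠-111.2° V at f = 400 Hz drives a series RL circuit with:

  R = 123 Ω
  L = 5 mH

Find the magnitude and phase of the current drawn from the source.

Step 1 — Angular frequency: ω = 2π·f = 2π·400 = 2513 rad/s.
Step 2 — Component impedances:
  R: Z = R = 123 Ω
  L: Z = jωL = j·2513·0.005 = 0 + j12.57 Ω
Step 3 — Series combination: Z_total = R + L = 123 + j12.57 Ω = 123.6∠5.8° Ω.
Step 4 — Source phasor: V = 5∠-111.2° V = -1.808 - j4.662 V.
Step 5 — Ohm's law: I = V / Z_total = (-1.808 - j4.662) / (123 + j12.57) = -0.01838 - j0.03602 A.
Step 6 — Convert to polar: |I| = 0.04044 A, ∠I = -117.0°.

I = 0.04044∠-117.0° A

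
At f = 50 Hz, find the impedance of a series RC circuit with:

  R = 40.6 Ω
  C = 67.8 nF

Step 1 — Angular frequency: ω = 2π·f = 2π·50 = 314.2 rad/s.
Step 2 — Component impedances:
  R: Z = R = 40.6 Ω
  C: Z = 1/(jωC) = -j/(ω·C) = 0 - j4.695e+04 Ω
Step 3 — Series combination: Z_total = R + C = 40.6 - j4.695e+04 Ω = 4.695e+04∠-90.0° Ω.

Z = 40.6 - j4.695e+04 Ω = 4.695e+04∠-90.0° Ω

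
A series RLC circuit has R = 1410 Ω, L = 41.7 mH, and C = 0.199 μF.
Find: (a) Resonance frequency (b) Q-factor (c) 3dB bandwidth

Step 1 — Resonance: ω₀ = 1/√(LC) = 1/√(0.0417·1.99e-07) = 1.098e+04 rad/s.
Step 2 — f₀ = ω₀/(2π) = 1747 Hz.
Step 3 — Series Q: Q = ω₀L/R = 1.098e+04·0.0417/1410 = 0.3247.
Step 4 — Bandwidth: Δω = ω₀/Q = 3.381e+04 rad/s; BW = Δω/(2π) = 5381 Hz.

(a) f₀ = 1747 Hz  (b) Q = 0.3247  (c) BW = 5381 Hz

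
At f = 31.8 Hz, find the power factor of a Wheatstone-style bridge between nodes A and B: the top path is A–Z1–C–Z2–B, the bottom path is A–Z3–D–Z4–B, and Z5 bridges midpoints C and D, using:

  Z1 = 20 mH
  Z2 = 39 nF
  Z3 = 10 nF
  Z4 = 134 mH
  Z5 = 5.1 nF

Step 1 — Angular frequency: ω = 2π·f = 2π·31.8 = 199.8 rad/s.
Step 2 — Component impedances:
  Z1: Z = jωL = j·199.8·0.02 = 0 + j3.996 Ω
  Z2: Z = 1/(jωC) = -j/(ω·C) = 0 - j1.283e+05 Ω
  Z3: Z = 1/(jωC) = -j/(ω·C) = 0 - j5.005e+05 Ω
  Z4: Z = jωL = j·199.8·0.134 = 0 + j26.77 Ω
  Z5: Z = 1/(jωC) = -j/(ω·C) = 0 - j9.813e+05 Ω
Step 3 — Bridge requires nodal analysis (the Z5 bridge couples midpoints C and D, so the two paths cannot be reduced to a simple series/parallel combination). Setting node B to ground and injecting 1 A at node A, the 3-node admittance system at A, C, D solves to V_A = Z_AB = 0 - j9.251e+04 Ω = 9.251e+04∠-90.0° Ω.
Step 4 — Power factor: PF = cos(φ) = Re(Z)/|Z| = 0/9.251e+04 = 0.
Step 5 — Type: Im(Z) = -9.251e+04 ⇒ leading (phase φ = -90.0°).

PF = 0 (leading, φ = -90.0°)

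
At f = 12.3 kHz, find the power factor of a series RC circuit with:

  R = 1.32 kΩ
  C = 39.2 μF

Step 1 — Angular frequency: ω = 2π·f = 2π·1.23e+04 = 7.728e+04 rad/s.
Step 2 — Component impedances:
  R: Z = R = 1320 Ω
  C: Z = 1/(jωC) = -j/(ω·C) = 0 - j0.3301 Ω
Step 3 — Series combination: Z_total = R + C = 1320 - j0.3301 Ω = 1320∠-0.0° Ω.
Step 4 — Power factor: PF = cos(φ) = Re(Z)/|Z| = 1320/1320 = 1.
Step 5 — Type: Im(Z) = -0.3301 ⇒ leading (phase φ = -0.0°).

PF = 1 (leading, φ = -0.0°)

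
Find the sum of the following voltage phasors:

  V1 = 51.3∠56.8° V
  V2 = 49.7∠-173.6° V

Step 1 — Convert each phasor to rectangular form:
  V1 = 51.3·(cos(56.8°) + j·sin(56.8°)) = 28.09 + j42.93 V
  V2 = 49.7·(cos(-173.6°) + j·sin(-173.6°)) = -49.39 - j5.54 V
Step 2 — Sum components: V_total = -21.3 + j37.39 V.
Step 3 — Convert to polar: |V_total| = 43.03 V, ∠V_total = 119.7°.

V_total = 43.03∠119.7° V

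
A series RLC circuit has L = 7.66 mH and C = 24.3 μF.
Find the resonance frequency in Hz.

Step 1 — Resonance condition Im(Z)=0 gives ω₀ = 1/√(LC).
Step 2 — ω₀ = 1/√(0.00766·2.43e-05) = 2318 rad/s.
Step 3 — f₀ = ω₀/(2π) = 368.9 Hz.

f₀ = 368.9 Hz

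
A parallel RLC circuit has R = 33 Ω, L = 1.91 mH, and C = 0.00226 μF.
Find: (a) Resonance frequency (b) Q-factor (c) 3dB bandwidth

Step 1 — Resonance: ω₀ = 1/√(LC) = 1/√(0.00191·2.26e-09) = 4.813e+05 rad/s.
Step 2 — f₀ = ω₀/(2π) = 7.66e+04 Hz.
Step 3 — Parallel Q: Q = R/(ω₀L) = 33/(4.813e+05·0.00191) = 0.0359.
Step 4 — Bandwidth: Δω = ω₀/Q = 1.341e+07 rad/s; BW = Δω/(2π) = 2.134e+06 Hz.

(a) f₀ = 7.66e+04 Hz  (b) Q = 0.0359  (c) BW = 2.134e+06 Hz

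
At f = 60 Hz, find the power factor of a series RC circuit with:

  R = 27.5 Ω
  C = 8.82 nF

Step 1 — Angular frequency: ω = 2π·f = 2π·60 = 377 rad/s.
Step 2 — Component impedances:
  R: Z = R = 27.5 Ω
  C: Z = 1/(jωC) = -j/(ω·C) = 0 - j3.007e+05 Ω
Step 3 — Series combination: Z_total = R + C = 27.5 - j3.007e+05 Ω = 3.007e+05∠-90.0° Ω.
Step 4 — Power factor: PF = cos(φ) = Re(Z)/|Z| = 27.5/3.0075e+05 = 9.144e-05.
Step 5 — Type: Im(Z) = -3.007e+05 ⇒ leading (phase φ = -90.0°).

PF = 9.144e-05 (leading, φ = -90.0°)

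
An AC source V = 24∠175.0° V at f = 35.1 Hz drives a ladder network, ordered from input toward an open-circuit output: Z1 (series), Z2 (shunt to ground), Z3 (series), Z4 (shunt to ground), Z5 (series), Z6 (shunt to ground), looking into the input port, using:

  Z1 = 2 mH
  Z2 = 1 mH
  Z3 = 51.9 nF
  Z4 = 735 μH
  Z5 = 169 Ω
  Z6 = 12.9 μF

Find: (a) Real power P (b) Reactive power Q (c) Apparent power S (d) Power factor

Step 1 — Angular frequency: ω = 2π·f = 2π·35.1 = 220.5 rad/s.
Step 2 — Component impedances:
  Z1: Z = jωL = j·220.5·0.002 = 0 + j0.4411 Ω
  Z2: Z = jωL = j·220.5·0.001 = 0 + j0.2205 Ω
  Z3: Z = 1/(jωC) = -j/(ω·C) = 0 - j8.737e+04 Ω
  Z4: Z = jωL = j·220.5·0.000735 = 0 + j0.1621 Ω
  Z5: Z = R = 169 Ω
  Z6: Z = 1/(jωC) = -j/(ω·C) = 0 - j351.5 Ω
Step 3 — Ladder network (open output): work backward from the far end, alternating series and parallel combinations. Z_in = 0 + j0.6616 Ω = 0.6616∠90.0° Ω.
Step 4 — Source phasor: V = 24∠175.0° V = -23.91 + j2.092 V.
Step 5 — Current: I = V / Z = 3.162 + j36.14 A = 36.27∠85.0° A.
Step 6 — Complex power: S = V·I* = 0 + j870.6 VA.
Step 7 — Real power: P = Re(S) = 0 W.
Step 8 — Reactive power: Q = Im(S) = 870.6 VAR.
Step 9 — Apparent power: |S| = 870.6 VA.
Step 10 — Power factor: PF = P/|S| = 0 (lagging).

(a) P = 0 W  (b) Q = 870.6 VAR  (c) S = 870.6 VA  (d) PF = 0 (lagging)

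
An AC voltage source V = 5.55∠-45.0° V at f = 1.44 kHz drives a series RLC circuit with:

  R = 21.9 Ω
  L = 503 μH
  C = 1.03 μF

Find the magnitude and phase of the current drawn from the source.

Step 1 — Angular frequency: ω = 2π·f = 2π·1440 = 9048 rad/s.
Step 2 — Component impedances:
  R: Z = R = 21.9 Ω
  L: Z = jωL = j·9048·0.000503 = 0 + j4.551 Ω
  C: Z = 1/(jωC) = -j/(ω·C) = 0 - j107.3 Ω
Step 3 — Series combination: Z_total = R + L + C = 21.9 - j102.8 Ω = 105.1∠-78.0° Ω.
Step 4 — Source phasor: V = 5.55∠-45.0° V = 3.924 - j3.924 V.
Step 5 — Ohm's law: I = V / Z_total = (3.924 - j3.924) / (21.9 - j102.8) = 0.04432 + j0.02875 A.
Step 6 — Convert to polar: |I| = 0.05283 A, ∠I = 33.0°.

I = 0.05283∠33.0° A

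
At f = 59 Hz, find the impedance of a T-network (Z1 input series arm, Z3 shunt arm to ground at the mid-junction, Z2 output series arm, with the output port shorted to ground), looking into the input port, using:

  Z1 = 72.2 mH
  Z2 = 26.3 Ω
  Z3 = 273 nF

Step 1 — Angular frequency: ω = 2π·f = 2π·59 = 370.7 rad/s.
Step 2 — Component impedances:
  Z1: Z = jωL = j·370.7·0.0722 = 0 + j26.77 Ω
  Z2: Z = R = 26.3 Ω
  Z3: Z = 1/(jωC) = -j/(ω·C) = 0 - j9881 Ω
Step 3 — With the output port shorted to ground, the output series arm Z2 runs from the junction to ground; the shunt arm Z3 also runs from the junction to ground. They appear in parallel: Z3 || Z2 = 26.3 - j0.07 Ω.
Step 4 — Series with input arm Z1: Z_in = Z1 + (Z3 || Z2) = 26.3 + j26.7 Ω = 37.47∠45.4° Ω.

Z = 26.3 + j26.7 Ω = 37.47∠45.4° Ω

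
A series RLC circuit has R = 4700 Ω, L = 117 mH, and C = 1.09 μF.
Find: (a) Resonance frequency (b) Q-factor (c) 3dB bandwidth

Step 1 — Resonance: ω₀ = 1/√(LC) = 1/√(0.117·1.09e-06) = 2800 rad/s.
Step 2 — f₀ = ω₀/(2π) = 445.7 Hz.
Step 3 — Series Q: Q = ω₀L/R = 2800·0.117/4700 = 0.06971.
Step 4 — Bandwidth: Δω = ω₀/Q = 4.017e+04 rad/s; BW = Δω/(2π) = 6393 Hz.

(a) f₀ = 445.7 Hz  (b) Q = 0.06971  (c) BW = 6393 Hz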